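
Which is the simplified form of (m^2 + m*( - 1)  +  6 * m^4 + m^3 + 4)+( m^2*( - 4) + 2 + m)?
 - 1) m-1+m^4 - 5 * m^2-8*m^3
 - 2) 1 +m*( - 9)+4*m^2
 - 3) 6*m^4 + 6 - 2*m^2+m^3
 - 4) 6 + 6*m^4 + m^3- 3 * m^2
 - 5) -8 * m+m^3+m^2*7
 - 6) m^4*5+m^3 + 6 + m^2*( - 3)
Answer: 4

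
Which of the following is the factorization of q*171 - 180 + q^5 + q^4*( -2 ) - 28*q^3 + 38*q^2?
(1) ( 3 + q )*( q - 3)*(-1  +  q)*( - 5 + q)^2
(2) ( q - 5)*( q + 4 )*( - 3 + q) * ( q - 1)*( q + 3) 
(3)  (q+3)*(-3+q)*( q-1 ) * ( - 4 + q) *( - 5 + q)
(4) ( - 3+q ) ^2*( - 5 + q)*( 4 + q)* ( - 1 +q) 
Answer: 2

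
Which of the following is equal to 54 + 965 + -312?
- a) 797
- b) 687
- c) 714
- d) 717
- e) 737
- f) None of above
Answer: f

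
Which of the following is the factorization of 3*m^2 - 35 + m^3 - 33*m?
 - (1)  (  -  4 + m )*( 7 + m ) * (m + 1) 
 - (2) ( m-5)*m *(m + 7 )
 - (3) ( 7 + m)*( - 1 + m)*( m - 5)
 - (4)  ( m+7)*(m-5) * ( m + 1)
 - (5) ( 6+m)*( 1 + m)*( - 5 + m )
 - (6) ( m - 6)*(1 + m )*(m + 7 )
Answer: 4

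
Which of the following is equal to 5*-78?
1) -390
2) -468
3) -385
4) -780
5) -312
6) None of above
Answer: 1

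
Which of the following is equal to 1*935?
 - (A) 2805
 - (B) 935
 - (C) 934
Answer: B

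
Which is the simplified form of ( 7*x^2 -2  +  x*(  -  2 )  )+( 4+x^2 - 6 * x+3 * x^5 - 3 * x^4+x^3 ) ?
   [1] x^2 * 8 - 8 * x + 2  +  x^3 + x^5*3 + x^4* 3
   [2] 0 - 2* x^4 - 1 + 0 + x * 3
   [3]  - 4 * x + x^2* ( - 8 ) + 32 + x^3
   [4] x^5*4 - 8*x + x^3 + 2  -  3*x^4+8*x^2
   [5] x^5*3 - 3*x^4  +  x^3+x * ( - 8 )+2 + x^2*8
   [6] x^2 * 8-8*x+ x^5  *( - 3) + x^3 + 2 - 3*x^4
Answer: 5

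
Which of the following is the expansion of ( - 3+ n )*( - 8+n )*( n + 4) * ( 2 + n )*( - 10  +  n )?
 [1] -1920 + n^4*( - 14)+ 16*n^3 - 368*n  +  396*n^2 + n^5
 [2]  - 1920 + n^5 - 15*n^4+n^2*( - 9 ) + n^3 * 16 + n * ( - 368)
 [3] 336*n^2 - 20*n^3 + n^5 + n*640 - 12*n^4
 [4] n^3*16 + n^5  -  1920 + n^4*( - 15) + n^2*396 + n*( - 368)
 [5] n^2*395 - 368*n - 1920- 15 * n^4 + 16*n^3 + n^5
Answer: 4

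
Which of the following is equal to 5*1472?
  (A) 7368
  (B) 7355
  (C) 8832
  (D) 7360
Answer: D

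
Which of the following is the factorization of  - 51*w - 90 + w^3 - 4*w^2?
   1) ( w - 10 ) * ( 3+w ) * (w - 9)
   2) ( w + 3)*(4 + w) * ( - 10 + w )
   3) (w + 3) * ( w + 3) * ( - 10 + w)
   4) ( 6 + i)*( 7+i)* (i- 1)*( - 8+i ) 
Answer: 3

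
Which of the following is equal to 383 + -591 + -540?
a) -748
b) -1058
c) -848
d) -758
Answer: a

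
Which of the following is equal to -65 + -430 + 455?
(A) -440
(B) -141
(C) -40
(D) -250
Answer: C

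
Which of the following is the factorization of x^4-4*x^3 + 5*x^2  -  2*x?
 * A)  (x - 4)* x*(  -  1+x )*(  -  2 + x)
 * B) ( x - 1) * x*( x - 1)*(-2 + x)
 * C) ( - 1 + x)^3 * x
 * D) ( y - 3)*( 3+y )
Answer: B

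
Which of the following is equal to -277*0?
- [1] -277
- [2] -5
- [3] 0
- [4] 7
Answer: 3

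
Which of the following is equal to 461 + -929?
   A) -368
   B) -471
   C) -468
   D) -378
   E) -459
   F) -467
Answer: C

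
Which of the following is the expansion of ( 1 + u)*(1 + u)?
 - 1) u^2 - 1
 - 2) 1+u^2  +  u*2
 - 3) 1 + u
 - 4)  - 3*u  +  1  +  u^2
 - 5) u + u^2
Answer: 2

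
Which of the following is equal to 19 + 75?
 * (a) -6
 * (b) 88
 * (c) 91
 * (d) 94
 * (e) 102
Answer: d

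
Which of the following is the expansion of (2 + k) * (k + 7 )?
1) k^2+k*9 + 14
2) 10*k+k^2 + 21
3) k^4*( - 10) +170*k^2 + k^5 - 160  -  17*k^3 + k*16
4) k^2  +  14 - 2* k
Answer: 1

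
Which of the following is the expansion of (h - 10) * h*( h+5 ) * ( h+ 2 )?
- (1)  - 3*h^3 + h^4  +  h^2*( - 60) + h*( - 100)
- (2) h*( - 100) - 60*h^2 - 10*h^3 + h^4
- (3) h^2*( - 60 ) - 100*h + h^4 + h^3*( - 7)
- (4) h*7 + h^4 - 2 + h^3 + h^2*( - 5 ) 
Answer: 1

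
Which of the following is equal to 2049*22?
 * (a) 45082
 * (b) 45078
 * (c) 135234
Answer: b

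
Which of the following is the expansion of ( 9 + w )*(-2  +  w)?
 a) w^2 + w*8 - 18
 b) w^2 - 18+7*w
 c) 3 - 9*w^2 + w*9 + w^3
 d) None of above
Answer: b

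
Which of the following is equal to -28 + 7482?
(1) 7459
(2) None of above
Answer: 2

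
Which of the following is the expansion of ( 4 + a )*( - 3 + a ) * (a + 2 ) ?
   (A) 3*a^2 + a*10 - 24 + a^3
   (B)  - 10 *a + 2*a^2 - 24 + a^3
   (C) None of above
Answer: C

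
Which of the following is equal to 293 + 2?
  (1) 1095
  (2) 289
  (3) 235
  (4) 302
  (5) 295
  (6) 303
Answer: 5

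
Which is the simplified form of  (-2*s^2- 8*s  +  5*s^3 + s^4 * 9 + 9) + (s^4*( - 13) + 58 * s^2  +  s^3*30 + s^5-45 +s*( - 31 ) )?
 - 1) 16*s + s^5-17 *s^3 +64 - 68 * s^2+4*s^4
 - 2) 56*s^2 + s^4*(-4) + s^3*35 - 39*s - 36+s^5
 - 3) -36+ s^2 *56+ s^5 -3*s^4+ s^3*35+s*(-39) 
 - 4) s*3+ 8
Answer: 2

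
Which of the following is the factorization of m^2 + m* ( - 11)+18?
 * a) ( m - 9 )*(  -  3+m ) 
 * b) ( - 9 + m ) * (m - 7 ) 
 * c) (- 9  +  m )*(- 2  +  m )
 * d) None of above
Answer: c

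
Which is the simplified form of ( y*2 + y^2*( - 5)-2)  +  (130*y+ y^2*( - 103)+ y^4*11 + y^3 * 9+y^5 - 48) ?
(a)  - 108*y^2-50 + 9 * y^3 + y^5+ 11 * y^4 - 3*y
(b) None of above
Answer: b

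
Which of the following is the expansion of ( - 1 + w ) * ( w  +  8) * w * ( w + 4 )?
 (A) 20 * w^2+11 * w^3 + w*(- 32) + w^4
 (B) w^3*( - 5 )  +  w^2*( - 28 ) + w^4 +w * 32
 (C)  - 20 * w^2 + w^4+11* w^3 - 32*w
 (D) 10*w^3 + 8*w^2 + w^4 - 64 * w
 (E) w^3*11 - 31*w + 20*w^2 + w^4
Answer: A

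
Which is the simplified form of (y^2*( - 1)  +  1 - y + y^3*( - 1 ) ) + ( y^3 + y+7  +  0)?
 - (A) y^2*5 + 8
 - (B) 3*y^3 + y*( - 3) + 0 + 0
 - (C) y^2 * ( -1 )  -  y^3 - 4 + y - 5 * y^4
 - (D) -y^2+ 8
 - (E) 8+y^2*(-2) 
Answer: D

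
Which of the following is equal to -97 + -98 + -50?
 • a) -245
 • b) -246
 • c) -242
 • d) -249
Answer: a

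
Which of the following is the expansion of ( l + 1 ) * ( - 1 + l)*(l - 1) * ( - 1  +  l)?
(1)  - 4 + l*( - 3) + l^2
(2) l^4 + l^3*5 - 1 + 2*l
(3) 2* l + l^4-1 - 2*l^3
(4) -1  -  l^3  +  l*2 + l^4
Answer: 3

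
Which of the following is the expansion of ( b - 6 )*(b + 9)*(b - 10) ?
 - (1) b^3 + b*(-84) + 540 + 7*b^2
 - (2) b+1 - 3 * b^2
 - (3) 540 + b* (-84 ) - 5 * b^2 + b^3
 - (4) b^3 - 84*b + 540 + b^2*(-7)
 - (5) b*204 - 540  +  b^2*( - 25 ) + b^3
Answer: 4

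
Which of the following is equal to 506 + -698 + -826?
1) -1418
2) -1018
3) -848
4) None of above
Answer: 2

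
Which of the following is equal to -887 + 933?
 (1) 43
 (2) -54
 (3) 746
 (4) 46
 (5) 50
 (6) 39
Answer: 4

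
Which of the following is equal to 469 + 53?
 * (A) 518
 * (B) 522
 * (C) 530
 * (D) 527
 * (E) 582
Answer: B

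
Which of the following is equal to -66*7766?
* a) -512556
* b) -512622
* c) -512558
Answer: a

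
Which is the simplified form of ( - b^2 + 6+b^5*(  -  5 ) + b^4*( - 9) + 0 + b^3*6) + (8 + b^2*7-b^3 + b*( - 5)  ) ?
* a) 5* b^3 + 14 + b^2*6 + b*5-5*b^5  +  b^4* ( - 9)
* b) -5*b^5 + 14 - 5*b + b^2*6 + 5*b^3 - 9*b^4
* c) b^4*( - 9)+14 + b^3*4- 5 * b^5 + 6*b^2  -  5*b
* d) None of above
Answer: b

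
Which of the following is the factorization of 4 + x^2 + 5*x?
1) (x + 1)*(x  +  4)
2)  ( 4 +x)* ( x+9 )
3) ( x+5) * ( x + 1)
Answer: 1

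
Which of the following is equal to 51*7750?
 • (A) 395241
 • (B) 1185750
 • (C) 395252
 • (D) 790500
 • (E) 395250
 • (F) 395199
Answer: E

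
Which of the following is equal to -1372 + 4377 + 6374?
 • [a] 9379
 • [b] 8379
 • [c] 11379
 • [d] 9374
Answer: a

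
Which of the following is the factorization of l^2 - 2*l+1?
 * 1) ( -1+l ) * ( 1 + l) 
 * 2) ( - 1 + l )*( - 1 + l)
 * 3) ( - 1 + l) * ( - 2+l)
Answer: 2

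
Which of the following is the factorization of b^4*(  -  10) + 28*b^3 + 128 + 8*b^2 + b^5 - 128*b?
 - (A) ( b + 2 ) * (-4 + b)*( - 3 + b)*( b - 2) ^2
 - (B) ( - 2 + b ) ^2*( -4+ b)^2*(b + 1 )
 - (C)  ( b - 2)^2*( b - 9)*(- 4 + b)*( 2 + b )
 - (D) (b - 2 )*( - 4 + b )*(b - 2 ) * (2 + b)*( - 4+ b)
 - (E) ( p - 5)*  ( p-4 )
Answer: D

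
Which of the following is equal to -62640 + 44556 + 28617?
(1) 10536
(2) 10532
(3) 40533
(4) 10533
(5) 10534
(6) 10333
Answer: 4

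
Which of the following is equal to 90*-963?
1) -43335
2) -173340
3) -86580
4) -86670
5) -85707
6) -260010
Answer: 4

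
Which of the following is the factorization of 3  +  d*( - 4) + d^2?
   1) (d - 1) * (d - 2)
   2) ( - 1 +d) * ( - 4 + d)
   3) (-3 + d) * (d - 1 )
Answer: 3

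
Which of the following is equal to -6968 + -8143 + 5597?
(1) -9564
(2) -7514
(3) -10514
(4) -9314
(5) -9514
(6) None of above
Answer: 5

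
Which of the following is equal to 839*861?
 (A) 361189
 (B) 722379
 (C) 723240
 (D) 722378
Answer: B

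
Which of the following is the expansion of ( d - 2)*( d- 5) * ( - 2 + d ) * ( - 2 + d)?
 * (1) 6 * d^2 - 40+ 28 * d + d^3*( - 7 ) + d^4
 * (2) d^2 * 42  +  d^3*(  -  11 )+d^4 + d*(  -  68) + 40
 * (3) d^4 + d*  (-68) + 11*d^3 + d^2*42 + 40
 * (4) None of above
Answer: 2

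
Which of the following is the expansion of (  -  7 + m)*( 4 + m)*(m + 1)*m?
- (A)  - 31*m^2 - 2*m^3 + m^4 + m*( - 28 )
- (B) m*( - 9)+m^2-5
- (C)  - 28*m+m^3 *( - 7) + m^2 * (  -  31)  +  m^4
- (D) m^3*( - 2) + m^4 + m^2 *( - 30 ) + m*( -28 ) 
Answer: A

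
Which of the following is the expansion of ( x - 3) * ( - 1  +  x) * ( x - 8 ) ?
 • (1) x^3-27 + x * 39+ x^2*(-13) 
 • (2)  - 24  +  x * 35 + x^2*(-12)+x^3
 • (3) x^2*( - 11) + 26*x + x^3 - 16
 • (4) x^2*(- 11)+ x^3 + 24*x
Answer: 2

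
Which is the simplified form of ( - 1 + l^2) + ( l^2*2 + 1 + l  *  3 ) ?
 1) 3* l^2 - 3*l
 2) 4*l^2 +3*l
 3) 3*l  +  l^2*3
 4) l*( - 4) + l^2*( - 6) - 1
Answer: 3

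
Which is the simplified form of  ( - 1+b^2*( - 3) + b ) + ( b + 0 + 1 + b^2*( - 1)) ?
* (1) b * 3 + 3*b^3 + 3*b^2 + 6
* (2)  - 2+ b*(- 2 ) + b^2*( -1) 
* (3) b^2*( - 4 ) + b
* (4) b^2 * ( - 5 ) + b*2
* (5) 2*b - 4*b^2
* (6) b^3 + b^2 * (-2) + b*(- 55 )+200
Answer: 5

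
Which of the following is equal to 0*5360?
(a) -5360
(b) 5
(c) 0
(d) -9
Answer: c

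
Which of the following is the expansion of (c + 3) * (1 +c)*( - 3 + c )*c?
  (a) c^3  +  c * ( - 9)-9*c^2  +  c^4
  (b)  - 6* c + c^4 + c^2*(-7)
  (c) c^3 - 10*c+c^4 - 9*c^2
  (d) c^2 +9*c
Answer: a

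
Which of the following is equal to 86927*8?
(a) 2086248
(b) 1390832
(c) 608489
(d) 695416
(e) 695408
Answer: d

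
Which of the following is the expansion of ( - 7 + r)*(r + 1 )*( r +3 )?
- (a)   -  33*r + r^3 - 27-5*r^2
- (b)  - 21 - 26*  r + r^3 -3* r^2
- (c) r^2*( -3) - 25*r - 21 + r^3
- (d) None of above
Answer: c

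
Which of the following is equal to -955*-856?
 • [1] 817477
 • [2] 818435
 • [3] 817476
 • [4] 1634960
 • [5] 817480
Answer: 5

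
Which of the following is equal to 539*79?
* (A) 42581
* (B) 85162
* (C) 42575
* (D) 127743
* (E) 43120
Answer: A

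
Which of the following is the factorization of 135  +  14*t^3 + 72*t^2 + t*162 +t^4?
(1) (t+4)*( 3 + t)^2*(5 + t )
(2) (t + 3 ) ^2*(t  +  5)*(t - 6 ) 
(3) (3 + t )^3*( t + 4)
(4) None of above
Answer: 4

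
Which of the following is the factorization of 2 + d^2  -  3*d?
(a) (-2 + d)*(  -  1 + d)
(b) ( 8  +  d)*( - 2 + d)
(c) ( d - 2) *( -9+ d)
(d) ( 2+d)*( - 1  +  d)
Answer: a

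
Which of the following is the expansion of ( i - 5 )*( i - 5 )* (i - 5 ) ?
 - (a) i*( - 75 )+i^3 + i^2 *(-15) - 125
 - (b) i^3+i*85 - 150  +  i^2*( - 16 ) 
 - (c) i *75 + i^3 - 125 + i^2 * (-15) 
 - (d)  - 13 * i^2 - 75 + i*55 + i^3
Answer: c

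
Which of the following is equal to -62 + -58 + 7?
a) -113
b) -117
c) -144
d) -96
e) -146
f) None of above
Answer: a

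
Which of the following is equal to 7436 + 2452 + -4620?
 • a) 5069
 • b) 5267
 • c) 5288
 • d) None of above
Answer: d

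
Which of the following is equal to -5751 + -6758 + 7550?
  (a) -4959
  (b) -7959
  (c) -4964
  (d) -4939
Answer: a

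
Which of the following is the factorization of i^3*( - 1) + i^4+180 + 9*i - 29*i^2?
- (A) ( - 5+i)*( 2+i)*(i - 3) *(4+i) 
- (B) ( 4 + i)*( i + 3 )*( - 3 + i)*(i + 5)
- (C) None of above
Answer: C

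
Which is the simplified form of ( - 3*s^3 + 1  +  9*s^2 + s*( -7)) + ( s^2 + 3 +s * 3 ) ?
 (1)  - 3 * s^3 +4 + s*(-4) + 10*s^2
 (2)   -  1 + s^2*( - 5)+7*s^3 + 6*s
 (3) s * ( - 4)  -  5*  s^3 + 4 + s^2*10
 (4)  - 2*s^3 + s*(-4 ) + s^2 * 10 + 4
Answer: 1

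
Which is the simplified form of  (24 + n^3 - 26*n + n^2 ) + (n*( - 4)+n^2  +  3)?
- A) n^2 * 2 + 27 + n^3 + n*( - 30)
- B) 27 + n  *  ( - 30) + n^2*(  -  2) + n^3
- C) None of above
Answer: A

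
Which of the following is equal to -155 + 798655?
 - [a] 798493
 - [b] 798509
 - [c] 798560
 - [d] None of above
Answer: d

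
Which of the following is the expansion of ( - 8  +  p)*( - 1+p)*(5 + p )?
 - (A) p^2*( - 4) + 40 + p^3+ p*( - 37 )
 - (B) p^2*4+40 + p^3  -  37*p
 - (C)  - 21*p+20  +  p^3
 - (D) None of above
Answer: A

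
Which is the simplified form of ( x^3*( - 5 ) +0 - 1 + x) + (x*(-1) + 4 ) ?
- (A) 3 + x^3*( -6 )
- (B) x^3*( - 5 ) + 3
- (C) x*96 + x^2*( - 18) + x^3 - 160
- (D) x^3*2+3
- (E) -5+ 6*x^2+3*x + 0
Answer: B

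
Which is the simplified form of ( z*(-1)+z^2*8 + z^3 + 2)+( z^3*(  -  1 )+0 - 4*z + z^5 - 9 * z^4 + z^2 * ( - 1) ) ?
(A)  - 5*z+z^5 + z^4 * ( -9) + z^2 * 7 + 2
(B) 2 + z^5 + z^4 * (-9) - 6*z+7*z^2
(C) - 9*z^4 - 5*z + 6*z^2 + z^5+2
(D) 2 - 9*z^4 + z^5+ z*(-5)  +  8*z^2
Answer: A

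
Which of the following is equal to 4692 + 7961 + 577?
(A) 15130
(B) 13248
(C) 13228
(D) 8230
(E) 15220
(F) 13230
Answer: F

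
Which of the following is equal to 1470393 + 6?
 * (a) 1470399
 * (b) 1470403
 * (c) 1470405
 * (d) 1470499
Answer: a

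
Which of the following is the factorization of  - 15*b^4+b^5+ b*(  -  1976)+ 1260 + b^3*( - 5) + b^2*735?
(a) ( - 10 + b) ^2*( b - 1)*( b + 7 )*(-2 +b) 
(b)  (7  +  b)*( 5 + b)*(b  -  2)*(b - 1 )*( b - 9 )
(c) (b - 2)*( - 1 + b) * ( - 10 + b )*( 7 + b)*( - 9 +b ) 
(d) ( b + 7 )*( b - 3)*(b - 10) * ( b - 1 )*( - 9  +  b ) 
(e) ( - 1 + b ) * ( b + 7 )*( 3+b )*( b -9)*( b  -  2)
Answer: c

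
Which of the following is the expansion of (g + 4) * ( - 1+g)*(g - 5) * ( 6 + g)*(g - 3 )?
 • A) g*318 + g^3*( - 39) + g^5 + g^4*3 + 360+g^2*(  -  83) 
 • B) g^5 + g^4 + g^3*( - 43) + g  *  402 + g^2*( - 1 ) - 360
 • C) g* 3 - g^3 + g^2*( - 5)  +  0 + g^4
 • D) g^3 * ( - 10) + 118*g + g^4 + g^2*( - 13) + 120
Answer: B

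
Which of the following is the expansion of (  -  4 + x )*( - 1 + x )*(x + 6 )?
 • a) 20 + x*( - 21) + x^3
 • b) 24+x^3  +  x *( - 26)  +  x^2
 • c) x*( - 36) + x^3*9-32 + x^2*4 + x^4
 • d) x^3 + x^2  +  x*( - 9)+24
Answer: b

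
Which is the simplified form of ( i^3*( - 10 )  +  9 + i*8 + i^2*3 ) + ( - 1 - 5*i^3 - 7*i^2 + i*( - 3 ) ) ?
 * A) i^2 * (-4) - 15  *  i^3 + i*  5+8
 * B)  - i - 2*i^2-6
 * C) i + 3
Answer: A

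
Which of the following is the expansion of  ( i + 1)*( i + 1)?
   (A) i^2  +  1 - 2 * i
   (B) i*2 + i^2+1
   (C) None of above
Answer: B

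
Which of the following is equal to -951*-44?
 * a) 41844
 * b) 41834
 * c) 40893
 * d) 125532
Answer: a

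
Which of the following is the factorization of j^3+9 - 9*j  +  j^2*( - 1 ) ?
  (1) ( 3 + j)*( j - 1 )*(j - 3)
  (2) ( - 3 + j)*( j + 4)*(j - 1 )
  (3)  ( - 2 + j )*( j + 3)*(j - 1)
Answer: 1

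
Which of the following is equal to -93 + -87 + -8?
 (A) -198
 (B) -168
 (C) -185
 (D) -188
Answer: D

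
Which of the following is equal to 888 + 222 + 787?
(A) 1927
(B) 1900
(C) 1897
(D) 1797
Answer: C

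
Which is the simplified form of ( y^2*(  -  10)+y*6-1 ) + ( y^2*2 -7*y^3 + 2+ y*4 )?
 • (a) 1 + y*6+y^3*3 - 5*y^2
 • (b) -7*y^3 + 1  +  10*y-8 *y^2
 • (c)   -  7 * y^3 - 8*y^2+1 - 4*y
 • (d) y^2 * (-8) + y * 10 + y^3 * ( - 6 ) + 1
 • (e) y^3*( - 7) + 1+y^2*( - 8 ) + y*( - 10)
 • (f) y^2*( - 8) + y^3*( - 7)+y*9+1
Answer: b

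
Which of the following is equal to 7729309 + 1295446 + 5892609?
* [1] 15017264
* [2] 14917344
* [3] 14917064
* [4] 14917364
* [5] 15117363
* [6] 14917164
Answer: 4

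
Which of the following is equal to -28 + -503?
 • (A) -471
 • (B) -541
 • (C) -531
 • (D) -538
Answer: C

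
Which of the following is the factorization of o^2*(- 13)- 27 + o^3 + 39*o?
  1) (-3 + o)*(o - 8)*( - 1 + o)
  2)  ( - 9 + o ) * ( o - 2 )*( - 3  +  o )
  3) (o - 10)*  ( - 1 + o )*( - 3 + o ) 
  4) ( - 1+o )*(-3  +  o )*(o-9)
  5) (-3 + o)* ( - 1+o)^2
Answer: 4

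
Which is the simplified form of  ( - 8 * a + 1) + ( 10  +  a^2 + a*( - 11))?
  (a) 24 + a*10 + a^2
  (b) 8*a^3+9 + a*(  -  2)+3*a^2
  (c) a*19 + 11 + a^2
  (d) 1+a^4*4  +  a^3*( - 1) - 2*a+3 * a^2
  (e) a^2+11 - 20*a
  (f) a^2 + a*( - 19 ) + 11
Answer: f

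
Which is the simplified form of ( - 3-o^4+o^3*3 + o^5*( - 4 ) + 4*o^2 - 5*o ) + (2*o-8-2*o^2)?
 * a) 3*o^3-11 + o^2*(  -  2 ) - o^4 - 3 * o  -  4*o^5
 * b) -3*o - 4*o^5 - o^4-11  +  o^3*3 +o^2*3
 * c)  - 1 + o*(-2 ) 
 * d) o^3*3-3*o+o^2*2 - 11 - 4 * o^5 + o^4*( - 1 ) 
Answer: d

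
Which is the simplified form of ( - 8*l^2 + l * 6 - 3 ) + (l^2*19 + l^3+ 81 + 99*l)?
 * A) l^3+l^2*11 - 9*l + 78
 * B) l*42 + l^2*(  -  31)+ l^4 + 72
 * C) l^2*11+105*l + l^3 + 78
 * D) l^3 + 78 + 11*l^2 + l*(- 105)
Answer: C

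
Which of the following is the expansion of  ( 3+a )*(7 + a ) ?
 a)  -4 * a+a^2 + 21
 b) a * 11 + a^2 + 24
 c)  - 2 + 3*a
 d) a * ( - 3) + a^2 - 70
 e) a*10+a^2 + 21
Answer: e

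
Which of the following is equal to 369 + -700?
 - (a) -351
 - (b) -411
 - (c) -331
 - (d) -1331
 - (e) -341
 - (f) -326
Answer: c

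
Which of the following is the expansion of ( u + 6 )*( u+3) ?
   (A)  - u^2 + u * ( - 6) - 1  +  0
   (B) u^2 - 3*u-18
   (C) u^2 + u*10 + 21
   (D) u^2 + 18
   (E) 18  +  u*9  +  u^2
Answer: E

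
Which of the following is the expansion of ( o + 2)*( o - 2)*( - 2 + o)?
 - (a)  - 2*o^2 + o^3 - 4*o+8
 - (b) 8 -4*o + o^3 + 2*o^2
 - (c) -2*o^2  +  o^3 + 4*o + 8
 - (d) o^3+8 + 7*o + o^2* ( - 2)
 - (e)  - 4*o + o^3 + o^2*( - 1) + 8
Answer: a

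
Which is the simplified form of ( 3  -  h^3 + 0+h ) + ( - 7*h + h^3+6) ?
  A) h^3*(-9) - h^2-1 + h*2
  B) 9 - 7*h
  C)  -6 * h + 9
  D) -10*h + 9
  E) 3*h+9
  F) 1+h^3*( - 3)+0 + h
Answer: C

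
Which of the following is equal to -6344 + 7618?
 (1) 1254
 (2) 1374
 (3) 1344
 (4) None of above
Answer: 4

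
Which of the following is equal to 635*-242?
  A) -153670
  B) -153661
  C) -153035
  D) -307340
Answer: A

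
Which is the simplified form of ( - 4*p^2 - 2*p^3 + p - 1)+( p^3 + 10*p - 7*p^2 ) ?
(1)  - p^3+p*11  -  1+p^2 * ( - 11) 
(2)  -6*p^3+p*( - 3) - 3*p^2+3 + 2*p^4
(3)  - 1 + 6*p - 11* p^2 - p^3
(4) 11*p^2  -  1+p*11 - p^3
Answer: 1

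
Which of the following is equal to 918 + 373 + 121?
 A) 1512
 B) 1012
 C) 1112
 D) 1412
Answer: D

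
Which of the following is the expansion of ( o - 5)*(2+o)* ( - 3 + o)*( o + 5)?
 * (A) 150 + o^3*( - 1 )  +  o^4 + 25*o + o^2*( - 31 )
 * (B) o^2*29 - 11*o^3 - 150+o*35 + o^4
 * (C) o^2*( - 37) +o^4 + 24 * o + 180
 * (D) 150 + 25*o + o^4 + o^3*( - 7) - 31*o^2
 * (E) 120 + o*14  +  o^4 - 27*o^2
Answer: A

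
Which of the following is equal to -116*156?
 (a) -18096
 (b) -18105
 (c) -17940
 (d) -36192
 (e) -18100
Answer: a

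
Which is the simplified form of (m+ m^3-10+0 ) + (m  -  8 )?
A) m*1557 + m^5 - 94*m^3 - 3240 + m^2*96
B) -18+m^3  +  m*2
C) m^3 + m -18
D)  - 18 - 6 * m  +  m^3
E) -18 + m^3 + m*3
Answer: B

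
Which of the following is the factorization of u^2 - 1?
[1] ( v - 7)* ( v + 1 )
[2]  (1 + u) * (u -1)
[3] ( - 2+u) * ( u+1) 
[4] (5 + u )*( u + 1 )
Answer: 2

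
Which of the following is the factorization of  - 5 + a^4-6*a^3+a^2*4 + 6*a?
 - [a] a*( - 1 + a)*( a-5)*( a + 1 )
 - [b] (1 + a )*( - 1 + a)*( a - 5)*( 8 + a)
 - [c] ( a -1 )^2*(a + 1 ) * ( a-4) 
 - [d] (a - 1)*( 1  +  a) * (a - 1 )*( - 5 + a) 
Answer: d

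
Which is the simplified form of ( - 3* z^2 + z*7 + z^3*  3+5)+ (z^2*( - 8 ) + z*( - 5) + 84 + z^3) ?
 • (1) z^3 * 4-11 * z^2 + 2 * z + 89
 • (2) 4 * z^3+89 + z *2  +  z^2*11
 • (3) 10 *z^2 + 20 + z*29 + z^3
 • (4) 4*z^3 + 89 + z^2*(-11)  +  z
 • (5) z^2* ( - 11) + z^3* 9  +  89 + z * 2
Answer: 1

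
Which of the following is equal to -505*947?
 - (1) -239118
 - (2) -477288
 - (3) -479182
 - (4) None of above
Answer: 4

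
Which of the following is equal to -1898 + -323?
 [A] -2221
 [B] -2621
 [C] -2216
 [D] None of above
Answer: A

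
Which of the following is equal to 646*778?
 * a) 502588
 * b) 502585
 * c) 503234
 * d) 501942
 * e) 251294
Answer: a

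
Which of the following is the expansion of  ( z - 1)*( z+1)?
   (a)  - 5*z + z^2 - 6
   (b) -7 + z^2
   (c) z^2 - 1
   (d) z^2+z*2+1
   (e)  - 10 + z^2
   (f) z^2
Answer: c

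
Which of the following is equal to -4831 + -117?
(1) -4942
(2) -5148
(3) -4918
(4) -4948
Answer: 4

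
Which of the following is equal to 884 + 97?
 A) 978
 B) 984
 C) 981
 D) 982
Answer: C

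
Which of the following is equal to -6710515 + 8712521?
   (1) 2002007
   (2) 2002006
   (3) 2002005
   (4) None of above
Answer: 2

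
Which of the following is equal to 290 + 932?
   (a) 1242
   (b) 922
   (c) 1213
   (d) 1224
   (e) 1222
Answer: e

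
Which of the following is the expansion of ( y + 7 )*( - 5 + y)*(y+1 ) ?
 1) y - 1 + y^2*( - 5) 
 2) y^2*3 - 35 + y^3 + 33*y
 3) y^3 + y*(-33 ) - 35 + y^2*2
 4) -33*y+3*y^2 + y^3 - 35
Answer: 4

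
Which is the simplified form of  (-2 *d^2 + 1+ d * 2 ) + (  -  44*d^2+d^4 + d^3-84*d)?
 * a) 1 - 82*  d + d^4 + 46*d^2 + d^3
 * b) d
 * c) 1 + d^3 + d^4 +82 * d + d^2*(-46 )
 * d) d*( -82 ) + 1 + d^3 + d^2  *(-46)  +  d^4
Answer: d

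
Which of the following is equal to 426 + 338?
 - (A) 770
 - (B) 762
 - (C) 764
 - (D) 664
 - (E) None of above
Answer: C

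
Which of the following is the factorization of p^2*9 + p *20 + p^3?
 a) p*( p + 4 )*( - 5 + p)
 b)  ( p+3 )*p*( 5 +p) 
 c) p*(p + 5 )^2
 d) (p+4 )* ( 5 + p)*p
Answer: d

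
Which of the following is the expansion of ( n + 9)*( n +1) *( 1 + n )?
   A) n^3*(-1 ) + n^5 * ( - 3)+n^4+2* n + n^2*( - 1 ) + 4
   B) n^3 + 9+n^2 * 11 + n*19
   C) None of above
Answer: B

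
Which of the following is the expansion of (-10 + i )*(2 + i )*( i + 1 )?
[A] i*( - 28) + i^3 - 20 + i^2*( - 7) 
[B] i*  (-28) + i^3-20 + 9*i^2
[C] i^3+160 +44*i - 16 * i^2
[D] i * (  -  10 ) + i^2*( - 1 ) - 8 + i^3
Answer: A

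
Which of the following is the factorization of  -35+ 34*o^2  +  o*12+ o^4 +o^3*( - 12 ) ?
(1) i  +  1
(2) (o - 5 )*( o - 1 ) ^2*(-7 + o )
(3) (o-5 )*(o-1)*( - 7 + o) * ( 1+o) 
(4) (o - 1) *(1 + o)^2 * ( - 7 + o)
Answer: 3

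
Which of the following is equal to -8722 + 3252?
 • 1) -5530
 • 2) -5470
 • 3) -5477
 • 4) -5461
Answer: 2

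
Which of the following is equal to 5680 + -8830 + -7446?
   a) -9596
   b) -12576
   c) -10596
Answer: c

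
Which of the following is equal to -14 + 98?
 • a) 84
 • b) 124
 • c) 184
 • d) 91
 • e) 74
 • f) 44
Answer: a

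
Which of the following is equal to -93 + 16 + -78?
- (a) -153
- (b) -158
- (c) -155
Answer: c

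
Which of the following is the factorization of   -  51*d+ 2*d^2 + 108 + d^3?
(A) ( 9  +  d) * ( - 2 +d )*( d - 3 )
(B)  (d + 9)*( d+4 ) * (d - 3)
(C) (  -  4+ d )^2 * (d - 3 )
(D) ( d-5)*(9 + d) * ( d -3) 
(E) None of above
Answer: E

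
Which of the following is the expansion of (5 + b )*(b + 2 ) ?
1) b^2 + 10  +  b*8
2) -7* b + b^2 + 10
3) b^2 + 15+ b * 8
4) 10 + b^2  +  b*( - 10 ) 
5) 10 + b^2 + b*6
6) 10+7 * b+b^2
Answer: 6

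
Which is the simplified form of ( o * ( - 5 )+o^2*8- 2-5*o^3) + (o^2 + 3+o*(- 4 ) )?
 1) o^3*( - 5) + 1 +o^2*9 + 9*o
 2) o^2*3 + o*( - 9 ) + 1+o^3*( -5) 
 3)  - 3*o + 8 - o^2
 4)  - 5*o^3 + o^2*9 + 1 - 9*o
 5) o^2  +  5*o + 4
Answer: 4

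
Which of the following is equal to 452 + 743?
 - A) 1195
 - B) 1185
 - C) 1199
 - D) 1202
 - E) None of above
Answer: A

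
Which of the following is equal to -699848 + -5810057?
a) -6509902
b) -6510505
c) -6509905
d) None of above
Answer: c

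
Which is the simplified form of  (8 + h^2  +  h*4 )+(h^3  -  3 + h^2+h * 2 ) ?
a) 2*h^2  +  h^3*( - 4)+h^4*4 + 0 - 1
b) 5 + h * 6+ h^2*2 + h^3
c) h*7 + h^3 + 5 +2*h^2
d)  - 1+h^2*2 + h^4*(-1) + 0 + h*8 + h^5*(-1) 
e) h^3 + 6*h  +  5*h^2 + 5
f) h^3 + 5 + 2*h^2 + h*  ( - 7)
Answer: b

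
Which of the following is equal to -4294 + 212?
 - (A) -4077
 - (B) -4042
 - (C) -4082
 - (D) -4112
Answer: C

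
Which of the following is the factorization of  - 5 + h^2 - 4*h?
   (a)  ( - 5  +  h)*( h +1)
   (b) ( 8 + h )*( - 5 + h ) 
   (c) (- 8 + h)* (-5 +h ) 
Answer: a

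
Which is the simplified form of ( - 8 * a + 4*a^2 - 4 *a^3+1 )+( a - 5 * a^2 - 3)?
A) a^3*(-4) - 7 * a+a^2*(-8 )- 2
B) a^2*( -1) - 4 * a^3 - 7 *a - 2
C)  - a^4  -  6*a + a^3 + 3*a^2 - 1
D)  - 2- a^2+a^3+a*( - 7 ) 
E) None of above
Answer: B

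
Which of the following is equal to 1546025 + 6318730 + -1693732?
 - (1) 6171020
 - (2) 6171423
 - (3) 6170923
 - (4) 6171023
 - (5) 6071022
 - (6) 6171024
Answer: 4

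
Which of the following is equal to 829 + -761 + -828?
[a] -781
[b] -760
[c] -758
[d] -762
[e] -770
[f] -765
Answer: b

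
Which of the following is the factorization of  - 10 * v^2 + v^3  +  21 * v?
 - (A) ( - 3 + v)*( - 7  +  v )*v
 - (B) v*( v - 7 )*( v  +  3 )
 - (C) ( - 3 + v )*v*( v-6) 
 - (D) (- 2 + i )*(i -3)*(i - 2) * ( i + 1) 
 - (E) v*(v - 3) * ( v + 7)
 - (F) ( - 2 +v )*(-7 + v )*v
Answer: A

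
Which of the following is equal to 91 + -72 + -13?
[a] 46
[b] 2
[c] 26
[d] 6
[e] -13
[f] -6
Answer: d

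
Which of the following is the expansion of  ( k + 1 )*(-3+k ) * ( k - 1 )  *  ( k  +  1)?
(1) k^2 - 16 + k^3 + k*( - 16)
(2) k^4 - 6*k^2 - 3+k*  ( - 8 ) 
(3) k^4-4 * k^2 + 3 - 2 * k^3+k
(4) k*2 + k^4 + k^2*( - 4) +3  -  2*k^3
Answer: 4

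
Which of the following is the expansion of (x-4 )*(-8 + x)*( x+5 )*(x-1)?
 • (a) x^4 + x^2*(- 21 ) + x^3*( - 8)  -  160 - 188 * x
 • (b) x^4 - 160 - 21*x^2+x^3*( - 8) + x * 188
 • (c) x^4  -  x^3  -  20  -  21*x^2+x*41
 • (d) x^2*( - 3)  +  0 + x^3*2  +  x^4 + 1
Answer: b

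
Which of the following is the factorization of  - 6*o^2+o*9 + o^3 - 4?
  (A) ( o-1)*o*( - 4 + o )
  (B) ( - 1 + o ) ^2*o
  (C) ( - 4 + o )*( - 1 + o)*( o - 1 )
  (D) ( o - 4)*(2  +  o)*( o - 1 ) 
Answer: C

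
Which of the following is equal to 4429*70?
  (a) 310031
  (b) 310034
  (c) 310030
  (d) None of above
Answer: c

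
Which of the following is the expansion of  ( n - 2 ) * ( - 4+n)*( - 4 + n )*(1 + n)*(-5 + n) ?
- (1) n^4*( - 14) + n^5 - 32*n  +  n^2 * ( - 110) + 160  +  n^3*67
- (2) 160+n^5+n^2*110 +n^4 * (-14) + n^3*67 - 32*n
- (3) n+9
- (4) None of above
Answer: 1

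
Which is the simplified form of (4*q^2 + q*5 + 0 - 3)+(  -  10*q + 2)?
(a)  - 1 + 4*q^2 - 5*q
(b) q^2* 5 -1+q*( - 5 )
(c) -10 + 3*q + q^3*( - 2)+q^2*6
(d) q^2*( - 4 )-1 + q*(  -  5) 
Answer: a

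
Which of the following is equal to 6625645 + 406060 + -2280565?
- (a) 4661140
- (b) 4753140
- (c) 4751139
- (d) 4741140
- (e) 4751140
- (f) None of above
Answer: e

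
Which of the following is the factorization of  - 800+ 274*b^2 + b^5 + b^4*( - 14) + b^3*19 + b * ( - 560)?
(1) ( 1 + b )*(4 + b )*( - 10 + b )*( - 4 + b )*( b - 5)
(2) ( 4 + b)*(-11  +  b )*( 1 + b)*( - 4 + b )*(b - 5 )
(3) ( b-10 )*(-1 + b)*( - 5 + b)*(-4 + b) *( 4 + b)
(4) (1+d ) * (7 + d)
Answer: 1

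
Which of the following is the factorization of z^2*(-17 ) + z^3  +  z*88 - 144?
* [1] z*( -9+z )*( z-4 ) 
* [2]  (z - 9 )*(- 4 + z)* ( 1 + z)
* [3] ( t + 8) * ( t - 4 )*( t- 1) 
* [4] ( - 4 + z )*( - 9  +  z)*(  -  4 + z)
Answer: 4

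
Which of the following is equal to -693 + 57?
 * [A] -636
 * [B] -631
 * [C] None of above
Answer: A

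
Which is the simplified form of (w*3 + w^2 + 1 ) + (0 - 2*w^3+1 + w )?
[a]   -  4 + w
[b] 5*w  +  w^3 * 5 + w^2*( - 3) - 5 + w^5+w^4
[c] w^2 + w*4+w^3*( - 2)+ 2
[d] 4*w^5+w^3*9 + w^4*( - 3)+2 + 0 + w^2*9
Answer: c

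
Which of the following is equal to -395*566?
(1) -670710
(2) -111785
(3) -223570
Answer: 3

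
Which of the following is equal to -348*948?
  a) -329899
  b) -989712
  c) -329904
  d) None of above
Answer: c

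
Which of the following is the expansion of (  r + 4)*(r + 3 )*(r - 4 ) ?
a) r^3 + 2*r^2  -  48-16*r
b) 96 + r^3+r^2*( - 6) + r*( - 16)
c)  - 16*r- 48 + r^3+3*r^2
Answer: c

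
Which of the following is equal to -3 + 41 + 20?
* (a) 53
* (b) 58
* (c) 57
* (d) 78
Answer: b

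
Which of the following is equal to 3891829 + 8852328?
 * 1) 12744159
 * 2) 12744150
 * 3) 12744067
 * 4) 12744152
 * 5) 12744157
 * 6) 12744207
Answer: 5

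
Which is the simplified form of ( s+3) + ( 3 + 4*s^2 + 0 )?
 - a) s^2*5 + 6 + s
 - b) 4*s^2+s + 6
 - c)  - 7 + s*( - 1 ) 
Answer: b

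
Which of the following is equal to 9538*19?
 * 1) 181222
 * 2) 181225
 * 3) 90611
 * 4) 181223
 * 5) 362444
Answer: 1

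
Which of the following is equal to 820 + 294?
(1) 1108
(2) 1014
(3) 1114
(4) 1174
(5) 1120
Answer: 3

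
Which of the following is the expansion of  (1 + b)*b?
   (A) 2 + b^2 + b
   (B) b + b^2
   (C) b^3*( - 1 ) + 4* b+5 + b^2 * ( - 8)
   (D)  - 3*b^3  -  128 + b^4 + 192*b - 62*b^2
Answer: B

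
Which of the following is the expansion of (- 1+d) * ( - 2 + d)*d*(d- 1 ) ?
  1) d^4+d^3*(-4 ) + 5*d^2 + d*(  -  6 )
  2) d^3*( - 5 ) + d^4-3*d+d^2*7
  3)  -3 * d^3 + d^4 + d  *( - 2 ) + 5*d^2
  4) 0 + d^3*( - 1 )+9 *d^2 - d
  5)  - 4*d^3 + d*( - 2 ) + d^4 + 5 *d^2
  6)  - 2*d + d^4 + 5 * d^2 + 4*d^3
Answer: 5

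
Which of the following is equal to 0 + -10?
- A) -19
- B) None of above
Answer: B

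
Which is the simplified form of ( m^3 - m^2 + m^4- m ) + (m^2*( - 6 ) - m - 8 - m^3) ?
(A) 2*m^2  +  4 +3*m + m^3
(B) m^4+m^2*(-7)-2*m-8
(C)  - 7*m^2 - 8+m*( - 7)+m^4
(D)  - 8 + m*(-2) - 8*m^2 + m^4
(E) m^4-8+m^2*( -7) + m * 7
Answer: B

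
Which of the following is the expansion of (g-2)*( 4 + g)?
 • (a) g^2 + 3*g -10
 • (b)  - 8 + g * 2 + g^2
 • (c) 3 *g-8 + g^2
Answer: b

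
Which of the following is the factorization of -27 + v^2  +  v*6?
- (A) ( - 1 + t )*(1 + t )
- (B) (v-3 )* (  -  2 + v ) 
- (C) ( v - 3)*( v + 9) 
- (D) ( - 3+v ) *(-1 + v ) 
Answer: C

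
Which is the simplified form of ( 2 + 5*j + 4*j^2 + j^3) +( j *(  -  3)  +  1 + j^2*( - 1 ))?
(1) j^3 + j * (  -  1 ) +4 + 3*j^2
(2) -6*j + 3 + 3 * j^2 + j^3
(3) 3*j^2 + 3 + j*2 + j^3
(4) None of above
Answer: 3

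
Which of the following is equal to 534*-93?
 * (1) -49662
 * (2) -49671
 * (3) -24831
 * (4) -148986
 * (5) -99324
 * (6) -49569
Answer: 1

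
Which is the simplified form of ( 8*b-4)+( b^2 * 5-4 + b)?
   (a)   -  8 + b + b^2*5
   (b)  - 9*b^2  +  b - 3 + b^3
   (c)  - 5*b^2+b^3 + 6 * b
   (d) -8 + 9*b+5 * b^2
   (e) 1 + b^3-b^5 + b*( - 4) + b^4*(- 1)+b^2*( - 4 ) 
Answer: d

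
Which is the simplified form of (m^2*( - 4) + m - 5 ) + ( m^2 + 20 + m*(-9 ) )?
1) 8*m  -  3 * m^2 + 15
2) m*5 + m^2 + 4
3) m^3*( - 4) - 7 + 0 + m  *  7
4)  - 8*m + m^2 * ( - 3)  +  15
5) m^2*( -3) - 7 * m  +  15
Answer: 4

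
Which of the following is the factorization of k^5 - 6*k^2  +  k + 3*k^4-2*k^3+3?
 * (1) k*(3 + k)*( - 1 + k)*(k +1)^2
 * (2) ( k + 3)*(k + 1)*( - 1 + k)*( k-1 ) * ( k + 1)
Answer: 2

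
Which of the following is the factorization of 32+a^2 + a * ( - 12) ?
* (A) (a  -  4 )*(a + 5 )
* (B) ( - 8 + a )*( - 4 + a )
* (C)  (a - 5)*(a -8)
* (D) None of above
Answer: B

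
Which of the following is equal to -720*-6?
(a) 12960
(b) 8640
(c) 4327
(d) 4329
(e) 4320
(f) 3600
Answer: e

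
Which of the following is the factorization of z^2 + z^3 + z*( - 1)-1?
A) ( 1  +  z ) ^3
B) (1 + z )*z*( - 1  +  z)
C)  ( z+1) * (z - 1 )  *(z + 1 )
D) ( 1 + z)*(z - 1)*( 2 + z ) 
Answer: C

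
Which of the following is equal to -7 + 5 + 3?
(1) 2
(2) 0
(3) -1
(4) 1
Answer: 4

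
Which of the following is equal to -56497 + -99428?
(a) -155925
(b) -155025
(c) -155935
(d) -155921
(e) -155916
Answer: a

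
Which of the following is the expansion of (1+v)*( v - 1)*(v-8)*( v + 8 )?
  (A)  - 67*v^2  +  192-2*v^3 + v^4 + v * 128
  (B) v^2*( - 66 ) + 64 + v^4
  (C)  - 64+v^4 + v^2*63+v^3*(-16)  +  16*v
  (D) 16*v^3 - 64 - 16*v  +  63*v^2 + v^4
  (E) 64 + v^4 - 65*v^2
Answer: E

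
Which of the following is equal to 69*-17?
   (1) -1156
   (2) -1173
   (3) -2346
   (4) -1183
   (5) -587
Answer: 2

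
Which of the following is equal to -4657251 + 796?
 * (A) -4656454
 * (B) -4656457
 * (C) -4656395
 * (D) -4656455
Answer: D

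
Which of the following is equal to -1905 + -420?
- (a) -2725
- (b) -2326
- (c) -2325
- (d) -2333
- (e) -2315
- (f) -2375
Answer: c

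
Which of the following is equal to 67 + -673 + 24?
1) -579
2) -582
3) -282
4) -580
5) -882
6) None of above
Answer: 2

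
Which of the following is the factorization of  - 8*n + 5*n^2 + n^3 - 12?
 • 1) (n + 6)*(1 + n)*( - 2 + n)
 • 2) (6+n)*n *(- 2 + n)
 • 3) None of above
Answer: 1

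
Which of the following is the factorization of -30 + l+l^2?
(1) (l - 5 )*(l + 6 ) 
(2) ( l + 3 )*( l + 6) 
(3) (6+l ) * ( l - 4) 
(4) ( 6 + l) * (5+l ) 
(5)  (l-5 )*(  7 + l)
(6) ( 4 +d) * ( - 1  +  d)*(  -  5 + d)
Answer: 1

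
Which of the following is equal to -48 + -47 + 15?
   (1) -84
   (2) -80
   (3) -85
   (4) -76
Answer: 2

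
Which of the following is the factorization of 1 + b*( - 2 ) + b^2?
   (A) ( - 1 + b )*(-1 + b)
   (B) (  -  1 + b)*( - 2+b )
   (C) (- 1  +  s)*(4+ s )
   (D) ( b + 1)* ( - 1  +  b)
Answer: A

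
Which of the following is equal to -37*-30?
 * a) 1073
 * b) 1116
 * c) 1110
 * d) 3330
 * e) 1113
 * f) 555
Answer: c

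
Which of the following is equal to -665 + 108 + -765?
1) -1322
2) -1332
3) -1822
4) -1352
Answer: 1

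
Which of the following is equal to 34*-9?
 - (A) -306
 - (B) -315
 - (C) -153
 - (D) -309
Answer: A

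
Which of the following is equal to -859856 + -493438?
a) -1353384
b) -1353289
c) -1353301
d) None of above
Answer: d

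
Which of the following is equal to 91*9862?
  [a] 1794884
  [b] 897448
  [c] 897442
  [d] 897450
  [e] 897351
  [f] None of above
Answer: c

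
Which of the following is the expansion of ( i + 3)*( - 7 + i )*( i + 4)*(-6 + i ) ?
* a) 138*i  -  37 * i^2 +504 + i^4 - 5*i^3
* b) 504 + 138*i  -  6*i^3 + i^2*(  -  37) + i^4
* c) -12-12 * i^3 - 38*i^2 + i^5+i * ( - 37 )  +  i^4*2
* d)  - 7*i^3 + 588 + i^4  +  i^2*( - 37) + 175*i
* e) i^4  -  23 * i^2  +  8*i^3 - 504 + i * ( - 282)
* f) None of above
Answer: b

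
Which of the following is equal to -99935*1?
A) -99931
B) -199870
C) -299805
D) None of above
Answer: D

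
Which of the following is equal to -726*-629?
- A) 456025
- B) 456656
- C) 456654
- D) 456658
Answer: C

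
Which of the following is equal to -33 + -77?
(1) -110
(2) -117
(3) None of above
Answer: 1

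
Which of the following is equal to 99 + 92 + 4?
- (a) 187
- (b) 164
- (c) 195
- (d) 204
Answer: c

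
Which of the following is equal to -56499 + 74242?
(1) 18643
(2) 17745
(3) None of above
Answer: 3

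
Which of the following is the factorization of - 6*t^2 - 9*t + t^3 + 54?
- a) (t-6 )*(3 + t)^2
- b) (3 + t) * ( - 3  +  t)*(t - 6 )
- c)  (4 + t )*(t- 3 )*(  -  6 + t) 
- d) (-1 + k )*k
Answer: b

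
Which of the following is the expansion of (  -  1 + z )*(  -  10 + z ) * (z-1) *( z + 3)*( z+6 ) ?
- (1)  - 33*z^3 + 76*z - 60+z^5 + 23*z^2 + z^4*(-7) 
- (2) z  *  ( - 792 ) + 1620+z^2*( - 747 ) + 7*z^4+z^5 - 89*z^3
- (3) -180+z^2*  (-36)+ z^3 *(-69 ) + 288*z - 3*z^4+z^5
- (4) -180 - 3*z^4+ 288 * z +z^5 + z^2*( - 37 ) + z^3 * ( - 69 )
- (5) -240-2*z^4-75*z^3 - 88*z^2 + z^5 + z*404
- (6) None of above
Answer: 4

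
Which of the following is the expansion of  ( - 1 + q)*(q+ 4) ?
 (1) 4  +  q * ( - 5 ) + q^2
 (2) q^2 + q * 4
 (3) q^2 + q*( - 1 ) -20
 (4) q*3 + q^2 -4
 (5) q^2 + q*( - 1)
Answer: 4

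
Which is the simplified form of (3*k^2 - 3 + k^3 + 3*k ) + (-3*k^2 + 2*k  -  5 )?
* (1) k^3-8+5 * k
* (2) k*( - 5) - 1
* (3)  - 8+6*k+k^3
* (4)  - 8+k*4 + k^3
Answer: 1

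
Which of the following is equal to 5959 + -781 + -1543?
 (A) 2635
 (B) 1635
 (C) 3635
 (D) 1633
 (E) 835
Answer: C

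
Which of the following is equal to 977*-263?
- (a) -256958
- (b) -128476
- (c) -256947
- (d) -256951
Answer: d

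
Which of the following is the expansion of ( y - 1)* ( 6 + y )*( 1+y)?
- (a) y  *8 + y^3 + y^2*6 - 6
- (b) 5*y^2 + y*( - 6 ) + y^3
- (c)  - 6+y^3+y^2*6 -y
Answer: c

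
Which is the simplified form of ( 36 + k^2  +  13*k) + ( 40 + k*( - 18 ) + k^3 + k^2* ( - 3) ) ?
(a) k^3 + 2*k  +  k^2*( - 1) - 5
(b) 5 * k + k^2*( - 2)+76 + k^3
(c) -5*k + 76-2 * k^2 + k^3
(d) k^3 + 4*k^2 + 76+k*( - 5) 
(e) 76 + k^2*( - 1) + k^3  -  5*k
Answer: c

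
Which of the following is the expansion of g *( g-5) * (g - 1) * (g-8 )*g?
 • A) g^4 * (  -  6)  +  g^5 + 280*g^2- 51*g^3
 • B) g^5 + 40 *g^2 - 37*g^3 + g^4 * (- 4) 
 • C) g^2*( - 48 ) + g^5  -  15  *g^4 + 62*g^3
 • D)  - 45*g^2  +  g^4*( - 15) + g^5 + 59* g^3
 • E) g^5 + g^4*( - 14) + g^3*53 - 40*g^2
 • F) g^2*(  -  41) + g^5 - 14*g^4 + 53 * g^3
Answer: E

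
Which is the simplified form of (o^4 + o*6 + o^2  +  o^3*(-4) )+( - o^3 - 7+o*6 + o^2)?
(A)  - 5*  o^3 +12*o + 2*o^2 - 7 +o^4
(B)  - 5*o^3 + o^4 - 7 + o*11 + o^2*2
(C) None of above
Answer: A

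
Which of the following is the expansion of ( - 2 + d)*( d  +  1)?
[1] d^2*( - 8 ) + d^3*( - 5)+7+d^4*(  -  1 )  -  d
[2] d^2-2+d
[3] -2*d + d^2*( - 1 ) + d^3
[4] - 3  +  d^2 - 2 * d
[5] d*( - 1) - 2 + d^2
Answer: 5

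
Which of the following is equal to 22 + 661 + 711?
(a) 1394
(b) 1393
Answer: a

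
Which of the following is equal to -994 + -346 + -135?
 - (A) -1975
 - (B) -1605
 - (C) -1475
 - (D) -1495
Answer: C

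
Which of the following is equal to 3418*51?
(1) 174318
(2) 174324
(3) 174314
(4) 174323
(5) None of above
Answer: 1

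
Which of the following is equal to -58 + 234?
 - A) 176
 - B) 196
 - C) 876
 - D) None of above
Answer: A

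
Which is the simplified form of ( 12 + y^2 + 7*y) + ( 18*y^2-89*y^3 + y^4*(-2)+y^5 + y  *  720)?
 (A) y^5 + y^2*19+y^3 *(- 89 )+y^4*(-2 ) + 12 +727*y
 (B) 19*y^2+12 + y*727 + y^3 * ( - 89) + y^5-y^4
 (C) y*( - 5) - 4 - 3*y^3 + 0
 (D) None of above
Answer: A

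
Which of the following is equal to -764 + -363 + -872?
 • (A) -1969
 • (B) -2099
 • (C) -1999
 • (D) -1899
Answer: C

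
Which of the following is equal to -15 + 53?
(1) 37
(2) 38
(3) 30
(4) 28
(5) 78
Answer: 2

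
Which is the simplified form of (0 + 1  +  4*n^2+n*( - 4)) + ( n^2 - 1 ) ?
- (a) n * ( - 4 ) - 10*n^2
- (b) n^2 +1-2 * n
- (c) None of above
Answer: c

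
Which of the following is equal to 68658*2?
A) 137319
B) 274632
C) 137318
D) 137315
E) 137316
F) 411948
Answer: E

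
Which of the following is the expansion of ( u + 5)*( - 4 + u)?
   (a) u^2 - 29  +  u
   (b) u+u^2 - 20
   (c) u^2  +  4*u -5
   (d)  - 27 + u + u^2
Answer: b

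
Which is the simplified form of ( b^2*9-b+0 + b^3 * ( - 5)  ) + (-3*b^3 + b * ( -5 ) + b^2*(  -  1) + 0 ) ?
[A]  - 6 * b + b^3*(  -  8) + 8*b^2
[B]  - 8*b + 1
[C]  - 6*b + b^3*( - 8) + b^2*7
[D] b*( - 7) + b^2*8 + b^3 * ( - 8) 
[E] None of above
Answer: A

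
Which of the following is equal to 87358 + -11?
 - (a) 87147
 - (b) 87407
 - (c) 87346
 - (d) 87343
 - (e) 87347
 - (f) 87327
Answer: e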